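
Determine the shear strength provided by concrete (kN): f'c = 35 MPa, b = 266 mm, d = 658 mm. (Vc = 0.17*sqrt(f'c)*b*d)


Vc = 0.17 * sqrt(35) * 266 * 658 / 1000
= 176.03 kN

176.03


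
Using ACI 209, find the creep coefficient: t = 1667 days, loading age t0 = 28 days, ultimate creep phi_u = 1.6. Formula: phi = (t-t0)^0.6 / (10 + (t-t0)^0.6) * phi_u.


dt = 1667 - 28 = 1639
phi = 1639^0.6 / (10 + 1639^0.6) * 1.6
= 1.431

1.431


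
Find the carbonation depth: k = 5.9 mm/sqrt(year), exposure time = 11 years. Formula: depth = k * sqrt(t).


depth = k * sqrt(t)
= 5.9 * sqrt(11)
= 19.57 mm

19.57


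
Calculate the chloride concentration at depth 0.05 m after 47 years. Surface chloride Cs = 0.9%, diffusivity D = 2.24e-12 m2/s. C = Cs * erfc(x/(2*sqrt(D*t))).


t_seconds = 47 * 365.25 * 24 * 3600 = 1483207200.0 s
arg = 0.05 / (2 * sqrt(2.24e-12 * 1483207200.0))
= 0.4337
erfc(0.4337) = 0.5396
C = 0.9 * 0.5396 = 0.4857%

0.4857


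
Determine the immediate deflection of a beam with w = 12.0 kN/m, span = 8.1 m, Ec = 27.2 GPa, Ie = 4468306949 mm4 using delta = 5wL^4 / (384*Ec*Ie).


Convert: L = 8.1 m = 8100 mm, Ec = 27.2 GPa = 27200 MPa
delta = 5 * 12.0 * 8100^4 / (384 * 27200 * 4468306949)
= 5.53 mm

5.53


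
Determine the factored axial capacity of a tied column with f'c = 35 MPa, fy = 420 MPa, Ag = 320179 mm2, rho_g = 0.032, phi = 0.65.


Ast = rho * Ag = 0.032 * 320179 = 10245.728 mm2
phi*Pn = 0.65 * 0.80 * (0.85 * 35 * (320179 - 10245.728) + 420 * 10245.728) / 1000
= 7032.33 kN

7032.33


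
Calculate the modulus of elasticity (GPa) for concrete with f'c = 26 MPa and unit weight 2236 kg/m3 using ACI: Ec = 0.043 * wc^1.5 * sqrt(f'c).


Ec = 0.043 * 2236^1.5 * sqrt(26) / 1000
= 23.18 GPa

23.18


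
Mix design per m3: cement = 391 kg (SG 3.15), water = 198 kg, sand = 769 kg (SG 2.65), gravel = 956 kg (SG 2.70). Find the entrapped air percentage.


Vol cement = 391 / (3.15 * 1000) = 0.124127 m3
Vol water = 198 / 1000 = 0.198 m3
Vol sand = 769 / (2.65 * 1000) = 0.290189 m3
Vol gravel = 956 / (2.70 * 1000) = 0.354074 m3
Total solid + water volume = 0.96639 m3
Air = (1 - 0.96639) * 100 = 3.36%

3.36


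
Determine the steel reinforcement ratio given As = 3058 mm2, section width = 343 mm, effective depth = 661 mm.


rho = As / (b * d)
= 3058 / (343 * 661)
= 0.0135

0.0135


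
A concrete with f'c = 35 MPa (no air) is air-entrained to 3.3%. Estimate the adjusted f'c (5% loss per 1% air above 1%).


Strength loss = (3.3 - 1) * 5 = 11.5%
f'c = 35 * (1 - 11.5/100)
= 30.98 MPa

30.98


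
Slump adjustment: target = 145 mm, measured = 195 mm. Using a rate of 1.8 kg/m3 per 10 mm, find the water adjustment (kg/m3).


Difference = 145 - 195 = -50 mm
Water adjustment = -50 * 1.8 / 10 = -9.0 kg/m3

-9.0


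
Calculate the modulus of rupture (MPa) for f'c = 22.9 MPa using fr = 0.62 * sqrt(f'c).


fr = 0.62 * sqrt(22.9)
= 2.967 MPa

2.967


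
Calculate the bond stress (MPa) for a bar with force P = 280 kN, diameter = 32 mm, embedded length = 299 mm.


u = P / (pi * db * ld)
= 280 * 1000 / (pi * 32 * 299)
= 9.315 MPa

9.315


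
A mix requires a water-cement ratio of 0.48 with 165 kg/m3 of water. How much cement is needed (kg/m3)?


Cement = water / (w/c)
= 165 / 0.48
= 343.8 kg/m3

343.8


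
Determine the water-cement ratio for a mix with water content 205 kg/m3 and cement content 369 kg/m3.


w/c = water / cement
w/c = 205 / 369 = 0.556

0.556


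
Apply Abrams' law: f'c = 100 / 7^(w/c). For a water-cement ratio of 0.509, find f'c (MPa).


f'c = 100 / 7^0.509
= 100 / 2.692
= 37.14 MPa

37.14


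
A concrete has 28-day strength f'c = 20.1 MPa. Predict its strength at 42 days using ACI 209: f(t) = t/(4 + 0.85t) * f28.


f(42) = 42 / (4 + 0.85 * 42) * 20.1
= 42 / 39.7 * 20.1
= 21.26 MPa

21.26


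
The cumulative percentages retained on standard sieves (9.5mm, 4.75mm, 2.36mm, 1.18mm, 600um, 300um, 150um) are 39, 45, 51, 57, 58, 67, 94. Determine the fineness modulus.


FM = sum(cumulative % retained) / 100
= 411 / 100
= 4.11

4.11


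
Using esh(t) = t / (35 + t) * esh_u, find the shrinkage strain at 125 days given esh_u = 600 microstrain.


esh(125) = 125 / (35 + 125) * 600
= 125 / 160 * 600
= 468.8 microstrain

468.8


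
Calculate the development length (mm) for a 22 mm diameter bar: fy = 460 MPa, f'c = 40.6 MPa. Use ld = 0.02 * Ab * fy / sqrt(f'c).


Ab = pi * 22^2 / 4 = 380.133 mm2
ld = 0.02 * 380.133 * 460 / sqrt(40.6)
= 548.9 mm

548.9


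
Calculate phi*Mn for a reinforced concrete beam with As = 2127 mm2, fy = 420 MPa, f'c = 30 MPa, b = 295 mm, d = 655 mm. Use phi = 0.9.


a = As * fy / (0.85 * f'c * b)
= 2127 * 420 / (0.85 * 30 * 295)
= 118.7557 mm
Mn = As * fy * (d - a/2) / 10^6
= 532.0931 kN-m
phi*Mn = 0.9 * 532.0931 = 478.88 kN-m

478.88


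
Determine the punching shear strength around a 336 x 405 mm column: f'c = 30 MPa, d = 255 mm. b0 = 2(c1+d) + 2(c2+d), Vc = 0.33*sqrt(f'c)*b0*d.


b0 = 2*(336 + 255) + 2*(405 + 255) = 2502 mm
Vc = 0.33 * sqrt(30) * 2502 * 255 / 1000
= 1153.19 kN

1153.19


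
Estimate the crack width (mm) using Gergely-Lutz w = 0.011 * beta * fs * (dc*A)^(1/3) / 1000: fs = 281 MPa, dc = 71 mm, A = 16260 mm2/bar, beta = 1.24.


w = 0.011 * beta * fs * (dc * A)^(1/3) / 1000
= 0.011 * 1.24 * 281 * (71 * 16260)^(1/3) / 1000
= 0.402 mm

0.402


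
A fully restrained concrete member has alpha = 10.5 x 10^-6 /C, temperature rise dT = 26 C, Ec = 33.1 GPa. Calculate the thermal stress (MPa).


sigma = alpha * dT * Ec
= 10.5e-6 * 26 * 33.1 * 1000
= 9.036 MPa

9.036


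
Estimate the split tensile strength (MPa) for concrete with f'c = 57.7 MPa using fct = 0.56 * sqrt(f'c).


fct = 0.56 * sqrt(57.7)
= 0.56 * 7.596
= 4.254 MPa

4.254


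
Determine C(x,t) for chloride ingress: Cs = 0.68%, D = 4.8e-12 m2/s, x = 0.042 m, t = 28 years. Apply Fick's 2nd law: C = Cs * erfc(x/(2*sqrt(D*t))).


t_seconds = 28 * 365.25 * 24 * 3600 = 883612800.0 s
arg = 0.042 / (2 * sqrt(4.8e-12 * 883612800.0))
= 0.3225
erfc(0.3225) = 0.6484
C = 0.68 * 0.6484 = 0.4409%

0.4409


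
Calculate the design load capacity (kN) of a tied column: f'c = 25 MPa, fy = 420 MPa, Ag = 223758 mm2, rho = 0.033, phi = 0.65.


Ast = rho * Ag = 0.033 * 223758 = 7384.014 mm2
phi*Pn = 0.65 * 0.80 * (0.85 * 25 * (223758 - 7384.014) + 420 * 7384.014) / 1000
= 4003.6 kN

4003.6


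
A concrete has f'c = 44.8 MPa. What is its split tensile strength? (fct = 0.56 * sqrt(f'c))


fct = 0.56 * sqrt(44.8)
= 0.56 * 6.693
= 3.748 MPa

3.748


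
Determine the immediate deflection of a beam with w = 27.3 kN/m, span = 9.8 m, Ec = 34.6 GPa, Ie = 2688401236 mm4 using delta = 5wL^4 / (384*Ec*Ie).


Convert: L = 9.8 m = 9800 mm, Ec = 34.6 GPa = 34600 MPa
delta = 5 * 27.3 * 9800^4 / (384 * 34600 * 2688401236)
= 35.25 mm

35.25


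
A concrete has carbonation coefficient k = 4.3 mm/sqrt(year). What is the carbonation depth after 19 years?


depth = k * sqrt(t)
= 4.3 * sqrt(19)
= 18.74 mm

18.74


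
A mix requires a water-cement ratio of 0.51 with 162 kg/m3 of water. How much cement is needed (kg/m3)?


Cement = water / (w/c)
= 162 / 0.51
= 317.6 kg/m3

317.6


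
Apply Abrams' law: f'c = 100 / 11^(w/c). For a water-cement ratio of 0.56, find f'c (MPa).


f'c = 100 / 11^0.56
= 100 / 3.83
= 26.11 MPa

26.11


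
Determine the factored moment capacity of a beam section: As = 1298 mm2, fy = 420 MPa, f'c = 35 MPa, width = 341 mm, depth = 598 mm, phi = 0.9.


a = As * fy / (0.85 * f'c * b)
= 1298 * 420 / (0.85 * 35 * 341)
= 53.7381 mm
Mn = As * fy * (d - a/2) / 10^6
= 311.3577 kN-m
phi*Mn = 0.9 * 311.3577 = 280.22 kN-m

280.22


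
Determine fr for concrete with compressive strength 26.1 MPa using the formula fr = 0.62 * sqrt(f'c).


fr = 0.62 * sqrt(26.1)
= 3.167 MPa

3.167


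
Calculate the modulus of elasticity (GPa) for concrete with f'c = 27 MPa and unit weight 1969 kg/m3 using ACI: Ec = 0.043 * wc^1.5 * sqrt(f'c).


Ec = 0.043 * 1969^1.5 * sqrt(27) / 1000
= 19.52 GPa

19.52


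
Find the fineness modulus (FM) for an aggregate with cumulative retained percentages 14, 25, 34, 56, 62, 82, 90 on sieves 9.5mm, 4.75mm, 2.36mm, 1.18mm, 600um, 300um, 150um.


FM = sum(cumulative % retained) / 100
= 363 / 100
= 3.63

3.63


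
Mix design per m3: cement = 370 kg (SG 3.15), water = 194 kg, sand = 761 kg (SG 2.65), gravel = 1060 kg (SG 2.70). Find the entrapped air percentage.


Vol cement = 370 / (3.15 * 1000) = 0.11746 m3
Vol water = 194 / 1000 = 0.194 m3
Vol sand = 761 / (2.65 * 1000) = 0.28717 m3
Vol gravel = 1060 / (2.70 * 1000) = 0.392593 m3
Total solid + water volume = 0.991223 m3
Air = (1 - 0.991223) * 100 = 0.88%

0.88


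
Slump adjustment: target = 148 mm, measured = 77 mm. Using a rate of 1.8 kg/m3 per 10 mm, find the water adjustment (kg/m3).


Difference = 148 - 77 = 71 mm
Water adjustment = 71 * 1.8 / 10 = 12.8 kg/m3

12.8


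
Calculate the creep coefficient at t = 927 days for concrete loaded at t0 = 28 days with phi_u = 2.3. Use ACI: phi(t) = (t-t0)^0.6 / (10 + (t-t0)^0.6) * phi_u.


dt = 927 - 28 = 899
phi = 899^0.6 / (10 + 899^0.6) * 2.3
= 1.968

1.968


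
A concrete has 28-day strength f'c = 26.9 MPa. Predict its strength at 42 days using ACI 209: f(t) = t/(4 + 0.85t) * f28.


f(42) = 42 / (4 + 0.85 * 42) * 26.9
= 42 / 39.7 * 26.9
= 28.46 MPa

28.46


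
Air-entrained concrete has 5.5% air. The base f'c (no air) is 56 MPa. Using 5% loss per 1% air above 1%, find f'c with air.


Strength loss = (5.5 - 1) * 5 = 22.5%
f'c = 56 * (1 - 22.5/100)
= 43.4 MPa

43.4


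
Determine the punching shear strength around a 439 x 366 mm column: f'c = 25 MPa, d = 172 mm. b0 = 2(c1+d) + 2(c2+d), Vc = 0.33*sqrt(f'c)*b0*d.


b0 = 2*(439 + 172) + 2*(366 + 172) = 2298 mm
Vc = 0.33 * sqrt(25) * 2298 * 172 / 1000
= 652.17 kN

652.17


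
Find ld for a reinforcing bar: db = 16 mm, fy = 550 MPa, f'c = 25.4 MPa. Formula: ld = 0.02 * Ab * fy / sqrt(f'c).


Ab = pi * 16^2 / 4 = 201.062 mm2
ld = 0.02 * 201.062 * 550 / sqrt(25.4)
= 438.8 mm

438.8


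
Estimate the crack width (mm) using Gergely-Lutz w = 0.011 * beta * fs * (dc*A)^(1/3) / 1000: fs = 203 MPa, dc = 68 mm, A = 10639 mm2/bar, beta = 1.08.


w = 0.011 * beta * fs * (dc * A)^(1/3) / 1000
= 0.011 * 1.08 * 203 * (68 * 10639)^(1/3) / 1000
= 0.216 mm

0.216


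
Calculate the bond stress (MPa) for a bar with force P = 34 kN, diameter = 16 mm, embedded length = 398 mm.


u = P / (pi * db * ld)
= 34 * 1000 / (pi * 16 * 398)
= 1.7 MPa

1.7


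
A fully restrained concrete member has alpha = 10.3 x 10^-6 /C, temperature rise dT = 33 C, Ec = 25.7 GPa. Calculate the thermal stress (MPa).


sigma = alpha * dT * Ec
= 10.3e-6 * 33 * 25.7 * 1000
= 8.735 MPa

8.735


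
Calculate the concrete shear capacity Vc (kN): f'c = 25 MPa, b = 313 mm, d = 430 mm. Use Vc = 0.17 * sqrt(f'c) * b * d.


Vc = 0.17 * sqrt(25) * 313 * 430 / 1000
= 114.4 kN

114.4


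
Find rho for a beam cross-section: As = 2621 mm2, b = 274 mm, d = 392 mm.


rho = As / (b * d)
= 2621 / (274 * 392)
= 0.0244

0.0244


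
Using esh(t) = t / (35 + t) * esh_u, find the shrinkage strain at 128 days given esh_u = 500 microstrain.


esh(128) = 128 / (35 + 128) * 500
= 128 / 163 * 500
= 392.6 microstrain

392.6


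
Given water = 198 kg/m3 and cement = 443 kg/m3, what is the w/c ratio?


w/c = water / cement
w/c = 198 / 443 = 0.447

0.447


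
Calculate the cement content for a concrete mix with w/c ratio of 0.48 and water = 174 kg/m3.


Cement = water / (w/c)
= 174 / 0.48
= 362.5 kg/m3

362.5


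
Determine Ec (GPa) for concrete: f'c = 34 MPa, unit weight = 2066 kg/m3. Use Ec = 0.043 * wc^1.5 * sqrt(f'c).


Ec = 0.043 * 2066^1.5 * sqrt(34) / 1000
= 23.55 GPa

23.55


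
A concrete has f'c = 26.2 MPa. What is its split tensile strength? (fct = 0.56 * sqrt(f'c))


fct = 0.56 * sqrt(26.2)
= 0.56 * 5.119
= 2.866 MPa

2.866


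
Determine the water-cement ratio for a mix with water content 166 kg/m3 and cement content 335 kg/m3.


w/c = water / cement
w/c = 166 / 335 = 0.496

0.496


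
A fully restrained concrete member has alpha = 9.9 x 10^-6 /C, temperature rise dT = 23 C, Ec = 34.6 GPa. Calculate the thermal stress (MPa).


sigma = alpha * dT * Ec
= 9.9e-6 * 23 * 34.6 * 1000
= 7.878 MPa

7.878


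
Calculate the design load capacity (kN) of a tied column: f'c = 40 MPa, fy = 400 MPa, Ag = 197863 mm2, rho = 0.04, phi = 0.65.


Ast = rho * Ag = 0.04 * 197863 = 7914.52 mm2
phi*Pn = 0.65 * 0.80 * (0.85 * 40 * (197863 - 7914.52) + 400 * 7914.52) / 1000
= 5004.51 kN

5004.51


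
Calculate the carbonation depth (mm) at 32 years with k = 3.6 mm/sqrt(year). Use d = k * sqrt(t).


depth = k * sqrt(t)
= 3.6 * sqrt(32)
= 20.36 mm

20.36


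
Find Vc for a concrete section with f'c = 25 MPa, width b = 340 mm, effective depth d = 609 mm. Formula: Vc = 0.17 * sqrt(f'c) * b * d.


Vc = 0.17 * sqrt(25) * 340 * 609 / 1000
= 176.0 kN

176.0


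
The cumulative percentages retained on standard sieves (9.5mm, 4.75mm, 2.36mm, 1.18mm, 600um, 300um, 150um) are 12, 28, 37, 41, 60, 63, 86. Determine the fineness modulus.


FM = sum(cumulative % retained) / 100
= 327 / 100
= 3.27

3.27


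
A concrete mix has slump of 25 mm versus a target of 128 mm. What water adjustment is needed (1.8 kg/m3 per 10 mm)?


Difference = 128 - 25 = 103 mm
Water adjustment = 103 * 1.8 / 10 = 18.5 kg/m3

18.5


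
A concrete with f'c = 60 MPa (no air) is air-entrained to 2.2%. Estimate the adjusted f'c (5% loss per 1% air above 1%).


Strength loss = (2.2 - 1) * 5 = 6.0%
f'c = 60 * (1 - 6.0/100)
= 56.4 MPa

56.4


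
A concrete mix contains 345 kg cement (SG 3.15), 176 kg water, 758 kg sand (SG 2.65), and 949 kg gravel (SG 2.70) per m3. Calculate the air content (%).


Vol cement = 345 / (3.15 * 1000) = 0.109524 m3
Vol water = 176 / 1000 = 0.176 m3
Vol sand = 758 / (2.65 * 1000) = 0.286038 m3
Vol gravel = 949 / (2.70 * 1000) = 0.351481 m3
Total solid + water volume = 0.923043 m3
Air = (1 - 0.923043) * 100 = 7.7%

7.7


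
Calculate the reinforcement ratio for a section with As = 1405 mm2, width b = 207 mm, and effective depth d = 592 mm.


rho = As / (b * d)
= 1405 / (207 * 592)
= 0.0115

0.0115


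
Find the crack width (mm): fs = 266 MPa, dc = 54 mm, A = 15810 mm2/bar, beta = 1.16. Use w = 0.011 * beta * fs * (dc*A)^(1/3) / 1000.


w = 0.011 * beta * fs * (dc * A)^(1/3) / 1000
= 0.011 * 1.16 * 266 * (54 * 15810)^(1/3) / 1000
= 0.322 mm

0.322


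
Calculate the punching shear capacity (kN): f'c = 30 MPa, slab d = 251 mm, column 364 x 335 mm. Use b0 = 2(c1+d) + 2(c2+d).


b0 = 2*(364 + 251) + 2*(335 + 251) = 2402 mm
Vc = 0.33 * sqrt(30) * 2402 * 251 / 1000
= 1089.74 kN

1089.74


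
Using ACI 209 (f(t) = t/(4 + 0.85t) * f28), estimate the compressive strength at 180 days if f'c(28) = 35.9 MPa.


f(180) = 180 / (4 + 0.85 * 180) * 35.9
= 180 / 157.0 * 35.9
= 41.16 MPa

41.16


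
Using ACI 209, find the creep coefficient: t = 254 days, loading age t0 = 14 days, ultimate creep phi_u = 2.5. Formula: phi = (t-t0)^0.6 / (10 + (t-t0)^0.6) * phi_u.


dt = 254 - 14 = 240
phi = 240^0.6 / (10 + 240^0.6) * 2.5
= 1.821

1.821


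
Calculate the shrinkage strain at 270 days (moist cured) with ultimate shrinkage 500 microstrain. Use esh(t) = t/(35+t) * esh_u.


esh(270) = 270 / (35 + 270) * 500
= 270 / 305 * 500
= 442.6 microstrain

442.6


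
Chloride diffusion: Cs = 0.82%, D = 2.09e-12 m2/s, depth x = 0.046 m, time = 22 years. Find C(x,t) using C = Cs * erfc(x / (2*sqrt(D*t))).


t_seconds = 22 * 365.25 * 24 * 3600 = 694267200.0 s
arg = 0.046 / (2 * sqrt(2.09e-12 * 694267200.0))
= 0.6038
erfc(0.6038) = 0.3932
C = 0.82 * 0.3932 = 0.3224%

0.3224


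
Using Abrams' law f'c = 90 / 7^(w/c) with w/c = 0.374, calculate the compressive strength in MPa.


f'c = 90 / 7^0.374
= 90 / 2.07
= 43.47 MPa

43.47


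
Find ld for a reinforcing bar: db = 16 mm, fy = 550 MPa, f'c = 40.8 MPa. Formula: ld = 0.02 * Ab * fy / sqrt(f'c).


Ab = pi * 16^2 / 4 = 201.062 mm2
ld = 0.02 * 201.062 * 550 / sqrt(40.8)
= 346.3 mm

346.3


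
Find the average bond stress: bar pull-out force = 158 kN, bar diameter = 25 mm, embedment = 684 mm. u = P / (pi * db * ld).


u = P / (pi * db * ld)
= 158 * 1000 / (pi * 25 * 684)
= 2.941 MPa

2.941


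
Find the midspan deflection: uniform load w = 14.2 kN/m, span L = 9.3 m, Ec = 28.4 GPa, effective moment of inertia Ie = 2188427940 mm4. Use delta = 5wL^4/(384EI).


Convert: L = 9.3 m = 9300 mm, Ec = 28.4 GPa = 28400 MPa
delta = 5 * 14.2 * 9300^4 / (384 * 28400 * 2188427940)
= 22.25 mm

22.25


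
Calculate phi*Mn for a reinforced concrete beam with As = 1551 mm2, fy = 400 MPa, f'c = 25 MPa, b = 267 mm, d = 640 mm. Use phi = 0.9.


a = As * fy / (0.85 * f'c * b)
= 1551 * 400 / (0.85 * 25 * 267)
= 109.3457 mm
Mn = As * fy * (d - a/2) / 10^6
= 363.137 kN-m
phi*Mn = 0.9 * 363.137 = 326.82 kN-m

326.82


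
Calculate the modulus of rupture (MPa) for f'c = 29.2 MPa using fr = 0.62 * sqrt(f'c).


fr = 0.62 * sqrt(29.2)
= 3.35 MPa

3.35


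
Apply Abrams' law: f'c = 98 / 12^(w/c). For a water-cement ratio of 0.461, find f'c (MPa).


f'c = 98 / 12^0.461
= 98 / 3.144
= 31.17 MPa

31.17


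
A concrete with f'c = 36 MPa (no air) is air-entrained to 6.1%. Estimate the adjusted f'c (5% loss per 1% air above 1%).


Strength loss = (6.1 - 1) * 5 = 25.5%
f'c = 36 * (1 - 25.5/100)
= 26.82 MPa

26.82


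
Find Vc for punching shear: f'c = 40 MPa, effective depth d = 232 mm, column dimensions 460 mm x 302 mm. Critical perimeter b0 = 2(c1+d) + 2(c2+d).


b0 = 2*(460 + 232) + 2*(302 + 232) = 2452 mm
Vc = 0.33 * sqrt(40) * 2452 * 232 / 1000
= 1187.28 kN

1187.28


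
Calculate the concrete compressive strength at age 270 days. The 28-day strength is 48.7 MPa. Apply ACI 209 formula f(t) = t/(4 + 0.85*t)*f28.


f(270) = 270 / (4 + 0.85 * 270) * 48.7
= 270 / 233.5 * 48.7
= 56.31 MPa

56.31


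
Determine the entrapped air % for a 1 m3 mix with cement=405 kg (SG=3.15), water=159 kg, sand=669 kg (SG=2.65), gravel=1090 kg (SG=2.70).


Vol cement = 405 / (3.15 * 1000) = 0.128571 m3
Vol water = 159 / 1000 = 0.159 m3
Vol sand = 669 / (2.65 * 1000) = 0.252453 m3
Vol gravel = 1090 / (2.70 * 1000) = 0.403704 m3
Total solid + water volume = 0.943728 m3
Air = (1 - 0.943728) * 100 = 5.63%

5.63


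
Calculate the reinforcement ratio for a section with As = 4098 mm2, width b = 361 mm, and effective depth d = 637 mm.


rho = As / (b * d)
= 4098 / (361 * 637)
= 0.0178

0.0178


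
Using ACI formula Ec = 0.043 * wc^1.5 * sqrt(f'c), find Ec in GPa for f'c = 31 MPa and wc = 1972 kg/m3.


Ec = 0.043 * 1972^1.5 * sqrt(31) / 1000
= 20.97 GPa

20.97


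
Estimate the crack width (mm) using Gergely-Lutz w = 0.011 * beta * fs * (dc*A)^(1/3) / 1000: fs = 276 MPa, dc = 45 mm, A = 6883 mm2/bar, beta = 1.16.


w = 0.011 * beta * fs * (dc * A)^(1/3) / 1000
= 0.011 * 1.16 * 276 * (45 * 6883)^(1/3) / 1000
= 0.238 mm

0.238


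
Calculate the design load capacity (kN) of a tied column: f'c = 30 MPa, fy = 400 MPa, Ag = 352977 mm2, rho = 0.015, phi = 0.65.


Ast = rho * Ag = 0.015 * 352977 = 5294.655 mm2
phi*Pn = 0.65 * 0.80 * (0.85 * 30 * (352977 - 5294.655) + 400 * 5294.655) / 1000
= 5711.56 kN

5711.56


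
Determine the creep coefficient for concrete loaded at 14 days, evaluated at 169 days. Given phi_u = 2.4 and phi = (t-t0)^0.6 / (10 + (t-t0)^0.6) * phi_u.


dt = 169 - 14 = 155
phi = 155^0.6 / (10 + 155^0.6) * 2.4
= 1.616

1.616


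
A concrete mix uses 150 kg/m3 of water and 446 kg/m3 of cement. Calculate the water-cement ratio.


w/c = water / cement
w/c = 150 / 446 = 0.336

0.336


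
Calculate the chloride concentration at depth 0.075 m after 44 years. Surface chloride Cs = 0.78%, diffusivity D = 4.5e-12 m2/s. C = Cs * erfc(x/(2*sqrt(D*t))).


t_seconds = 44 * 365.25 * 24 * 3600 = 1388534400.0 s
arg = 0.075 / (2 * sqrt(4.5e-12 * 1388534400.0))
= 0.4744
erfc(0.4744) = 0.5023
C = 0.78 * 0.5023 = 0.3918%

0.3918


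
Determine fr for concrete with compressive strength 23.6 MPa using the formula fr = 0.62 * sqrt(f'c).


fr = 0.62 * sqrt(23.6)
= 3.012 MPa

3.012


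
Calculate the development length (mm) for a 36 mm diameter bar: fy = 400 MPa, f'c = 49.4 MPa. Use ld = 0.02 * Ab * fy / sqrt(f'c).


Ab = pi * 36^2 / 4 = 1017.876 mm2
ld = 0.02 * 1017.876 * 400 / sqrt(49.4)
= 1158.6 mm

1158.6


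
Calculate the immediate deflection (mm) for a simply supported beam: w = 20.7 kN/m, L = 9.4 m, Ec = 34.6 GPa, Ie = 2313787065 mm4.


Convert: L = 9.4 m = 9400 mm, Ec = 34.6 GPa = 34600 MPa
delta = 5 * 20.7 * 9400^4 / (384 * 34600 * 2313787065)
= 26.29 mm

26.29


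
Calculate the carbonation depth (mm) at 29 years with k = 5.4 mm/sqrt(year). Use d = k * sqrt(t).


depth = k * sqrt(t)
= 5.4 * sqrt(29)
= 29.08 mm

29.08


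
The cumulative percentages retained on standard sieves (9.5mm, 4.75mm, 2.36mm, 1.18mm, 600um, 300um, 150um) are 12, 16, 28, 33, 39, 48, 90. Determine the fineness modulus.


FM = sum(cumulative % retained) / 100
= 266 / 100
= 2.66

2.66


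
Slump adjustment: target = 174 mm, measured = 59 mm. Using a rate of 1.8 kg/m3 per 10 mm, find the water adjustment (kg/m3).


Difference = 174 - 59 = 115 mm
Water adjustment = 115 * 1.8 / 10 = 20.7 kg/m3

20.7


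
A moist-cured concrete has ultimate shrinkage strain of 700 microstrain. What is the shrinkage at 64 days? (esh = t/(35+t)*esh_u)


esh(64) = 64 / (35 + 64) * 700
= 64 / 99 * 700
= 452.5 microstrain

452.5


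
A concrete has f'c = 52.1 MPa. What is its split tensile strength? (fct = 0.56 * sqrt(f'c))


fct = 0.56 * sqrt(52.1)
= 0.56 * 7.218
= 4.042 MPa

4.042


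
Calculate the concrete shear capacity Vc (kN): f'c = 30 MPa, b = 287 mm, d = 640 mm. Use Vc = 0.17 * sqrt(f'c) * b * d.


Vc = 0.17 * sqrt(30) * 287 * 640 / 1000
= 171.03 kN

171.03


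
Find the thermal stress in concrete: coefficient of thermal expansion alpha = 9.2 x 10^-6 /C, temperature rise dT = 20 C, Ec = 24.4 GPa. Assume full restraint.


sigma = alpha * dT * Ec
= 9.2e-6 * 20 * 24.4 * 1000
= 4.49 MPa

4.49


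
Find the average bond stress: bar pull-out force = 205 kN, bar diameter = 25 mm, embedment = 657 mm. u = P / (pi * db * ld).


u = P / (pi * db * ld)
= 205 * 1000 / (pi * 25 * 657)
= 3.973 MPa

3.973


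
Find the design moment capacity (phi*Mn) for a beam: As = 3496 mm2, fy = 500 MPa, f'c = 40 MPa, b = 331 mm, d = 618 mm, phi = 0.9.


a = As * fy / (0.85 * f'c * b)
= 3496 * 500 / (0.85 * 40 * 331)
= 155.3226 mm
Mn = As * fy * (d - a/2) / 10^6
= 944.5121 kN-m
phi*Mn = 0.9 * 944.5121 = 850.06 kN-m

850.06


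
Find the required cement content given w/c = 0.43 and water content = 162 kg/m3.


Cement = water / (w/c)
= 162 / 0.43
= 376.7 kg/m3

376.7


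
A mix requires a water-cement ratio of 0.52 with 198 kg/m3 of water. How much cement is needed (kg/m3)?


Cement = water / (w/c)
= 198 / 0.52
= 380.8 kg/m3

380.8


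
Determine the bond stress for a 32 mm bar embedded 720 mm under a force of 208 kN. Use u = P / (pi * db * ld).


u = P / (pi * db * ld)
= 208 * 1000 / (pi * 32 * 720)
= 2.874 MPa

2.874


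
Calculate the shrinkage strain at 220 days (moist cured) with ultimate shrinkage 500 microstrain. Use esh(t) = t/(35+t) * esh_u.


esh(220) = 220 / (35 + 220) * 500
= 220 / 255 * 500
= 431.4 microstrain

431.4


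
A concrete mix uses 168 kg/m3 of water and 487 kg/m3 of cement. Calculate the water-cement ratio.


w/c = water / cement
w/c = 168 / 487 = 0.345

0.345


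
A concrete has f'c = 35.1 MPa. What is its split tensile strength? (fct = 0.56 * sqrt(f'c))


fct = 0.56 * sqrt(35.1)
= 0.56 * 5.925
= 3.318 MPa

3.318


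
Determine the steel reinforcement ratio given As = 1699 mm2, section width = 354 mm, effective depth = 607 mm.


rho = As / (b * d)
= 1699 / (354 * 607)
= 0.0079

0.0079


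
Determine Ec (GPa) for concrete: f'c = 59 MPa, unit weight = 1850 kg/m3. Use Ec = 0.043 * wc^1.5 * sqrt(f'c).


Ec = 0.043 * 1850^1.5 * sqrt(59) / 1000
= 26.28 GPa

26.28


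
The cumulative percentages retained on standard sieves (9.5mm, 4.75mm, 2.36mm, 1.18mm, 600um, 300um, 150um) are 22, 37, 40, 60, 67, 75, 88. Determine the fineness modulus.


FM = sum(cumulative % retained) / 100
= 389 / 100
= 3.89

3.89


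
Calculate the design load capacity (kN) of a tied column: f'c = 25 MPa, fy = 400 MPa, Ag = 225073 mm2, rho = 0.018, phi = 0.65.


Ast = rho * Ag = 0.018 * 225073 = 4051.314 mm2
phi*Pn = 0.65 * 0.80 * (0.85 * 25 * (225073 - 4051.314) + 400 * 4051.314) / 1000
= 3284.96 kN

3284.96


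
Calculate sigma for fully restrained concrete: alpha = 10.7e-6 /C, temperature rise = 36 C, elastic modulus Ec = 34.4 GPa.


sigma = alpha * dT * Ec
= 10.7e-6 * 36 * 34.4 * 1000
= 13.251 MPa

13.251


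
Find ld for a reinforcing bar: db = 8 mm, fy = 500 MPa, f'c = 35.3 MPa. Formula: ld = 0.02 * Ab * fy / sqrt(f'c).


Ab = pi * 8^2 / 4 = 50.265 mm2
ld = 0.02 * 50.265 * 500 / sqrt(35.3)
= 84.6 mm

84.6


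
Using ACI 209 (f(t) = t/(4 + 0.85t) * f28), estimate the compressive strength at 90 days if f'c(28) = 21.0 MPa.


f(90) = 90 / (4 + 0.85 * 90) * 21.0
= 90 / 80.5 * 21.0
= 23.48 MPa

23.48


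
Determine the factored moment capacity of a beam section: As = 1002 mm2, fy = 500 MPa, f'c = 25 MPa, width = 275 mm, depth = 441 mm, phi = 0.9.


a = As * fy / (0.85 * f'c * b)
= 1002 * 500 / (0.85 * 25 * 275)
= 85.7326 mm
Mn = As * fy * (d - a/2) / 10^6
= 199.465 kN-m
phi*Mn = 0.9 * 199.465 = 179.52 kN-m

179.52


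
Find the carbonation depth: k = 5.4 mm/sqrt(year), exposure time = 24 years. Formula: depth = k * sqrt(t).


depth = k * sqrt(t)
= 5.4 * sqrt(24)
= 26.45 mm

26.45


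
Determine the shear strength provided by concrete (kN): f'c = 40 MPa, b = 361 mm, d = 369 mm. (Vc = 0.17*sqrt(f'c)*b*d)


Vc = 0.17 * sqrt(40) * 361 * 369 / 1000
= 143.22 kN

143.22


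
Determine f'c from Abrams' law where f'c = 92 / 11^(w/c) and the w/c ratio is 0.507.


f'c = 92 / 11^0.507
= 92 / 3.373
= 27.28 MPa

27.28


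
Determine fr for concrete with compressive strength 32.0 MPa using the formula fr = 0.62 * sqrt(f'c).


fr = 0.62 * sqrt(32.0)
= 3.507 MPa

3.507


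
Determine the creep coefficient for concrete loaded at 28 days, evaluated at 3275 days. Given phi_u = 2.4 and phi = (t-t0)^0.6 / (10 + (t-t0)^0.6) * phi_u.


dt = 3275 - 28 = 3247
phi = 3247^0.6 / (10 + 3247^0.6) * 2.4
= 2.226

2.226


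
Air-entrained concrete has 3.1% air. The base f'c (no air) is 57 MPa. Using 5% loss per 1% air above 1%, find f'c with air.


Strength loss = (3.1 - 1) * 5 = 10.5%
f'c = 57 * (1 - 10.5/100)
= 51.02 MPa

51.02


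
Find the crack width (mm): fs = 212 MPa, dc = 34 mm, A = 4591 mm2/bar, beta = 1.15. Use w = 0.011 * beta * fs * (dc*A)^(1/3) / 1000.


w = 0.011 * beta * fs * (dc * A)^(1/3) / 1000
= 0.011 * 1.15 * 212 * (34 * 4591)^(1/3) / 1000
= 0.144 mm

0.144


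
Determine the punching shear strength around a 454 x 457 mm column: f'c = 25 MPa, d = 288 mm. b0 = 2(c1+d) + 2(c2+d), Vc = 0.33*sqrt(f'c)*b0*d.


b0 = 2*(454 + 288) + 2*(457 + 288) = 2974 mm
Vc = 0.33 * sqrt(25) * 2974 * 288 / 1000
= 1413.24 kN

1413.24


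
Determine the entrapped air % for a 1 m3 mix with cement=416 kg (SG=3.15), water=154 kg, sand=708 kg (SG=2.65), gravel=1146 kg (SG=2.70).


Vol cement = 416 / (3.15 * 1000) = 0.132063 m3
Vol water = 154 / 1000 = 0.154 m3
Vol sand = 708 / (2.65 * 1000) = 0.26717 m3
Vol gravel = 1146 / (2.70 * 1000) = 0.424444 m3
Total solid + water volume = 0.977678 m3
Air = (1 - 0.977678) * 100 = 2.23%

2.23


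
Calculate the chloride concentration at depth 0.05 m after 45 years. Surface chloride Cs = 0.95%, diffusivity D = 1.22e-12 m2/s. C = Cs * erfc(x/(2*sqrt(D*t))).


t_seconds = 45 * 365.25 * 24 * 3600 = 1420092000.0 s
arg = 0.05 / (2 * sqrt(1.22e-12 * 1420092000.0))
= 0.6006
erfc(0.6006) = 0.3957
C = 0.95 * 0.3957 = 0.3759%

0.3759


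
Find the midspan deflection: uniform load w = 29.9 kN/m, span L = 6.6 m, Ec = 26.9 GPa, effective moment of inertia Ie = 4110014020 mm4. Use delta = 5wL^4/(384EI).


Convert: L = 6.6 m = 6600 mm, Ec = 26.9 GPa = 26900 MPa
delta = 5 * 29.9 * 6600^4 / (384 * 26900 * 4110014020)
= 6.68 mm

6.68


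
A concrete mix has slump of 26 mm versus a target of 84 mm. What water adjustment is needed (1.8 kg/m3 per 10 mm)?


Difference = 84 - 26 = 58 mm
Water adjustment = 58 * 1.8 / 10 = 10.4 kg/m3

10.4


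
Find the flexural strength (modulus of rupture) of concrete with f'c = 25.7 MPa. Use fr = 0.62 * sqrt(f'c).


fr = 0.62 * sqrt(25.7)
= 3.143 MPa

3.143


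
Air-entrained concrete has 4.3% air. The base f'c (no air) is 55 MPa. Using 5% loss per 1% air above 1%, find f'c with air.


Strength loss = (4.3 - 1) * 5 = 16.5%
f'c = 55 * (1 - 16.5/100)
= 45.92 MPa

45.92


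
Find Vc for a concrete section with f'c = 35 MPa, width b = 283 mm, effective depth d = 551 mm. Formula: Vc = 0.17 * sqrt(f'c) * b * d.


Vc = 0.17 * sqrt(35) * 283 * 551 / 1000
= 156.83 kN

156.83


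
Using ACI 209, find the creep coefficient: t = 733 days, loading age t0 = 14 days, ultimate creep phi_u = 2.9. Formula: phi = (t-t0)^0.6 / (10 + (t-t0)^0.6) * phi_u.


dt = 733 - 14 = 719
phi = 719^0.6 / (10 + 719^0.6) * 2.9
= 2.43

2.43


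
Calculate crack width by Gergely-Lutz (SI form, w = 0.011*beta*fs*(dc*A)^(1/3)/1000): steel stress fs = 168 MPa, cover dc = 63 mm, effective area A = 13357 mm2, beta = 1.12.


w = 0.011 * beta * fs * (dc * A)^(1/3) / 1000
= 0.011 * 1.12 * 168 * (63 * 13357)^(1/3) / 1000
= 0.195 mm

0.195


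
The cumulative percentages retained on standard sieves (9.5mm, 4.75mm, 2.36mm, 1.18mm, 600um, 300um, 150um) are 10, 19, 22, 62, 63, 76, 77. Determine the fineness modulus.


FM = sum(cumulative % retained) / 100
= 329 / 100
= 3.29

3.29


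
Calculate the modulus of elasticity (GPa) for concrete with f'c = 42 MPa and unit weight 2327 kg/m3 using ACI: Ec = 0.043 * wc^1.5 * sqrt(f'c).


Ec = 0.043 * 2327^1.5 * sqrt(42) / 1000
= 31.28 GPa

31.28


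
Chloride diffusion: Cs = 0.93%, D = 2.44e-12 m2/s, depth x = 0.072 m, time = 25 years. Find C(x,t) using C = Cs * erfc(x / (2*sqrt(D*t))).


t_seconds = 25 * 365.25 * 24 * 3600 = 788940000.0 s
arg = 0.072 / (2 * sqrt(2.44e-12 * 788940000.0))
= 0.8205
erfc(0.8205) = 0.2459
C = 0.93 * 0.2459 = 0.2287%

0.2287


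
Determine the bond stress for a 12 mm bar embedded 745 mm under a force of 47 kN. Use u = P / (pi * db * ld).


u = P / (pi * db * ld)
= 47 * 1000 / (pi * 12 * 745)
= 1.673 MPa

1.673


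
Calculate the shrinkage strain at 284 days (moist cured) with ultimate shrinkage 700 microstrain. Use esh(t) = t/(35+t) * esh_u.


esh(284) = 284 / (35 + 284) * 700
= 284 / 319 * 700
= 623.2 microstrain

623.2


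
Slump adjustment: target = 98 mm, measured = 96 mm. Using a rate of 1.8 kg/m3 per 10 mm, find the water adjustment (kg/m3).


Difference = 98 - 96 = 2 mm
Water adjustment = 2 * 1.8 / 10 = 0.4 kg/m3

0.4


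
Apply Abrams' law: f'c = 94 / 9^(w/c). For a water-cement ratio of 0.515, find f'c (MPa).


f'c = 94 / 9^0.515
= 94 / 3.101
= 30.32 MPa

30.32


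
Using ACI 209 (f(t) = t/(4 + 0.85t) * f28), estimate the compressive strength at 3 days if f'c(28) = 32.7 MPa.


f(3) = 3 / (4 + 0.85 * 3) * 32.7
= 3 / 6.55 * 32.7
= 14.98 MPa

14.98


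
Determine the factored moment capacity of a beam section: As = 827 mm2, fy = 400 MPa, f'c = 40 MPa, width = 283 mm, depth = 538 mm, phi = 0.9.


a = As * fy / (0.85 * f'c * b)
= 827 * 400 / (0.85 * 40 * 283)
= 34.3795 mm
Mn = As * fy * (d - a/2) / 10^6
= 172.284 kN-m
phi*Mn = 0.9 * 172.284 = 155.06 kN-m

155.06


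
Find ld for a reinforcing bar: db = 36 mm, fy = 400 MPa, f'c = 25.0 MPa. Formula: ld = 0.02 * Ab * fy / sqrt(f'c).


Ab = pi * 36^2 / 4 = 1017.876 mm2
ld = 0.02 * 1017.876 * 400 / sqrt(25.0)
= 1628.6 mm

1628.6


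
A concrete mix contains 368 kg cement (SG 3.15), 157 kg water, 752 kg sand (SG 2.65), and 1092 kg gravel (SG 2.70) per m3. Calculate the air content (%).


Vol cement = 368 / (3.15 * 1000) = 0.116825 m3
Vol water = 157 / 1000 = 0.157 m3
Vol sand = 752 / (2.65 * 1000) = 0.283774 m3
Vol gravel = 1092 / (2.70 * 1000) = 0.404444 m3
Total solid + water volume = 0.962043 m3
Air = (1 - 0.962043) * 100 = 3.8%

3.8


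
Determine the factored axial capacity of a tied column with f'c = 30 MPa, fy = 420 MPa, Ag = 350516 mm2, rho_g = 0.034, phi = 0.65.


Ast = rho * Ag = 0.034 * 350516 = 11917.544 mm2
phi*Pn = 0.65 * 0.80 * (0.85 * 30 * (350516 - 11917.544) + 420 * 11917.544) / 1000
= 7092.61 kN

7092.61


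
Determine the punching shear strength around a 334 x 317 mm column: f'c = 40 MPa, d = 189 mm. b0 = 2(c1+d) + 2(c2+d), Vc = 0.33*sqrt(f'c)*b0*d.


b0 = 2*(334 + 189) + 2*(317 + 189) = 2058 mm
Vc = 0.33 * sqrt(40) * 2058 * 189 / 1000
= 811.8 kN

811.8


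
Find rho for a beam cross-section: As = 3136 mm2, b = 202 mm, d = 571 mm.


rho = As / (b * d)
= 3136 / (202 * 571)
= 0.0272

0.0272


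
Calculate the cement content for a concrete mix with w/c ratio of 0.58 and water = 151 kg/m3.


Cement = water / (w/c)
= 151 / 0.58
= 260.3 kg/m3

260.3


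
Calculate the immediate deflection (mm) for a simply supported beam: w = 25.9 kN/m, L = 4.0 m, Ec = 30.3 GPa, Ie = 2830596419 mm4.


Convert: L = 4.0 m = 4000 mm, Ec = 30.3 GPa = 30300 MPa
delta = 5 * 25.9 * 4000^4 / (384 * 30300 * 2830596419)
= 1.01 mm

1.01


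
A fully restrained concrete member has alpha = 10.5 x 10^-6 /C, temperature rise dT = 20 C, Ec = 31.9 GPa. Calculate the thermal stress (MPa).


sigma = alpha * dT * Ec
= 10.5e-6 * 20 * 31.9 * 1000
= 6.699 MPa

6.699


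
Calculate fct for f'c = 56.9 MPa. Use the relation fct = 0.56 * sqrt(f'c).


fct = 0.56 * sqrt(56.9)
= 0.56 * 7.543
= 4.224 MPa

4.224


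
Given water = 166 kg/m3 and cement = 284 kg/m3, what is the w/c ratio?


w/c = water / cement
w/c = 166 / 284 = 0.585

0.585


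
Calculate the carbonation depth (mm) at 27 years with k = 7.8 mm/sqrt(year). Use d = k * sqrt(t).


depth = k * sqrt(t)
= 7.8 * sqrt(27)
= 40.53 mm

40.53


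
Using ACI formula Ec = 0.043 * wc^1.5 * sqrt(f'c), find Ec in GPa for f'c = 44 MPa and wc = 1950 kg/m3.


Ec = 0.043 * 1950^1.5 * sqrt(44) / 1000
= 24.56 GPa

24.56


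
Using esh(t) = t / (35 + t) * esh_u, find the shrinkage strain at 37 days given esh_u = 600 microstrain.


esh(37) = 37 / (35 + 37) * 600
= 37 / 72 * 600
= 308.3 microstrain

308.3


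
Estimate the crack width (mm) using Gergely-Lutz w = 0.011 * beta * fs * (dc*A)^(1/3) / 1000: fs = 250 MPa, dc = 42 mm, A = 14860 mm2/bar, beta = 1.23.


w = 0.011 * beta * fs * (dc * A)^(1/3) / 1000
= 0.011 * 1.23 * 250 * (42 * 14860)^(1/3) / 1000
= 0.289 mm

0.289


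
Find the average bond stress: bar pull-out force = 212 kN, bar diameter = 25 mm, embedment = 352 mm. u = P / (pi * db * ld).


u = P / (pi * db * ld)
= 212 * 1000 / (pi * 25 * 352)
= 7.668 MPa

7.668


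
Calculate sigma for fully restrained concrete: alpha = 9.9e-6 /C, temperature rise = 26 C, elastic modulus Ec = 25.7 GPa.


sigma = alpha * dT * Ec
= 9.9e-6 * 26 * 25.7 * 1000
= 6.615 MPa

6.615


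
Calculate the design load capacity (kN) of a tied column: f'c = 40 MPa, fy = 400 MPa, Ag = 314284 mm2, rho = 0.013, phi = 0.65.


Ast = rho * Ag = 0.013 * 314284 = 4085.692 mm2
phi*Pn = 0.65 * 0.80 * (0.85 * 40 * (314284 - 4085.692) + 400 * 4085.692) / 1000
= 6334.13 kN

6334.13


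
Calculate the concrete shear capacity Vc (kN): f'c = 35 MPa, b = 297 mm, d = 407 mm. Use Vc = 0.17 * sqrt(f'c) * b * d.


Vc = 0.17 * sqrt(35) * 297 * 407 / 1000
= 121.57 kN

121.57


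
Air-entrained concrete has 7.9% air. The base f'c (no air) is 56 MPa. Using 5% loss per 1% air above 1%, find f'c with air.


Strength loss = (7.9 - 1) * 5 = 34.5%
f'c = 56 * (1 - 34.5/100)
= 36.68 MPa

36.68


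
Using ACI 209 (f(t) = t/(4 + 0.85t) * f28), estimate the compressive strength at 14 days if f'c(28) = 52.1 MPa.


f(14) = 14 / (4 + 0.85 * 14) * 52.1
= 14 / 15.9 * 52.1
= 45.87 MPa

45.87


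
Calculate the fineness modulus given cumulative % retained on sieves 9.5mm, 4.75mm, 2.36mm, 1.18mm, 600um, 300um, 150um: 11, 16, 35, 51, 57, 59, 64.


FM = sum(cumulative % retained) / 100
= 293 / 100
= 2.93

2.93


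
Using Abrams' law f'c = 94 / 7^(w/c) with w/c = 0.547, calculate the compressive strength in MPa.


f'c = 94 / 7^0.547
= 94 / 2.899
= 32.42 MPa

32.42


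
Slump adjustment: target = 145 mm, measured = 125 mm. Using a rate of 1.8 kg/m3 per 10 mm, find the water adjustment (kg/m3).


Difference = 145 - 125 = 20 mm
Water adjustment = 20 * 1.8 / 10 = 3.6 kg/m3

3.6


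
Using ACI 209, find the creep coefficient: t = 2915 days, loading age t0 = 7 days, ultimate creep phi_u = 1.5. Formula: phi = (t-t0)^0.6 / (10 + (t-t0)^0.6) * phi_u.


dt = 2915 - 7 = 2908
phi = 2908^0.6 / (10 + 2908^0.6) * 1.5
= 1.384

1.384


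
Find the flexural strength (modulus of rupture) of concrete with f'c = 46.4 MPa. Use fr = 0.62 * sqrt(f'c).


fr = 0.62 * sqrt(46.4)
= 4.223 MPa

4.223


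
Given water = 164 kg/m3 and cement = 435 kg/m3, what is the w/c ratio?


w/c = water / cement
w/c = 164 / 435 = 0.377

0.377


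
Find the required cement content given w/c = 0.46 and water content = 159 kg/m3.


Cement = water / (w/c)
= 159 / 0.46
= 345.7 kg/m3

345.7


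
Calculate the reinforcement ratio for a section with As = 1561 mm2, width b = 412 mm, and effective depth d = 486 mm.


rho = As / (b * d)
= 1561 / (412 * 486)
= 0.0078

0.0078


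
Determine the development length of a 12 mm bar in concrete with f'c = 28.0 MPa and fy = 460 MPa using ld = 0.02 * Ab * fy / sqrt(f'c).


Ab = pi * 12^2 / 4 = 113.097 mm2
ld = 0.02 * 113.097 * 460 / sqrt(28.0)
= 196.6 mm

196.6


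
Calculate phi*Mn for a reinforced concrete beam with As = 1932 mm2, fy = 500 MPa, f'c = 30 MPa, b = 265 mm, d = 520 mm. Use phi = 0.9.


a = As * fy / (0.85 * f'c * b)
= 1932 * 500 / (0.85 * 30 * 265)
= 142.9523 mm
Mn = As * fy * (d - a/2) / 10^6
= 433.2741 kN-m
phi*Mn = 0.9 * 433.2741 = 389.95 kN-m

389.95


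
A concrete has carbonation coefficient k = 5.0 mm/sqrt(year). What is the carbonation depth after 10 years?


depth = k * sqrt(t)
= 5.0 * sqrt(10)
= 15.81 mm

15.81


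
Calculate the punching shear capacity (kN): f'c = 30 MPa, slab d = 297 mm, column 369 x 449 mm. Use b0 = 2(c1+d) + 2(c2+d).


b0 = 2*(369 + 297) + 2*(449 + 297) = 2824 mm
Vc = 0.33 * sqrt(30) * 2824 * 297 / 1000
= 1515.99 kN

1515.99


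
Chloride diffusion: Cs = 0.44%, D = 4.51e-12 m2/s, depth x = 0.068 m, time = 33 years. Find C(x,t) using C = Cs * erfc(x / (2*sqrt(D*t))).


t_seconds = 33 * 365.25 * 24 * 3600 = 1041400800.0 s
arg = 0.068 / (2 * sqrt(4.51e-12 * 1041400800.0))
= 0.4961
erfc(0.4961) = 0.4829
C = 0.44 * 0.4829 = 0.2125%

0.2125


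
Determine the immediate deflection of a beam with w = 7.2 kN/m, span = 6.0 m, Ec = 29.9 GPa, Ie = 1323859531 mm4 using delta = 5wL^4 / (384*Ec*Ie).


Convert: L = 6.0 m = 6000 mm, Ec = 29.9 GPa = 29900 MPa
delta = 5 * 7.2 * 6000^4 / (384 * 29900 * 1323859531)
= 3.07 mm

3.07


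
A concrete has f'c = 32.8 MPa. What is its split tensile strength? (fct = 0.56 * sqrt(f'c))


fct = 0.56 * sqrt(32.8)
= 0.56 * 5.727
= 3.207 MPa

3.207


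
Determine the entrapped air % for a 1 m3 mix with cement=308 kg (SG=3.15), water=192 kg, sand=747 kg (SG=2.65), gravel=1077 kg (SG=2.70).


Vol cement = 308 / (3.15 * 1000) = 0.097778 m3
Vol water = 192 / 1000 = 0.192 m3
Vol sand = 747 / (2.65 * 1000) = 0.281887 m3
Vol gravel = 1077 / (2.70 * 1000) = 0.398889 m3
Total solid + water volume = 0.970553 m3
Air = (1 - 0.970553) * 100 = 2.94%

2.94
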